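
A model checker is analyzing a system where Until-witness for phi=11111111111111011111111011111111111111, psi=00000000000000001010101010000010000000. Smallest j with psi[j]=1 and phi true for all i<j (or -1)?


(phi U psi) at 0: need smallest j with psi[j]=1 and phi[i]=1 for all i in [0,j).
Scan from step 0:
  step 0: phi=1, psi=0 -> continue
  step 1: phi=1, psi=0 -> continue
  step 2: phi=1, psi=0 -> continue
  step 3: phi=1, psi=0 -> continue
  step 14: phi=0 -> phi-prefix broken from here
  step 16: psi=1 but phi already failed -> not a witness
  step 18: psi=1 but phi already failed -> not a witness
  step 20: psi=1 but phi already failed -> not a witness
  step 22: psi=1 but phi already failed -> not a witness
  step 24: psi=1 but phi already failed -> not a witness
  step 30: psi=1 but phi already failed -> not a witness
  end of trace: no witness -> -1
Witness step = -1

-1


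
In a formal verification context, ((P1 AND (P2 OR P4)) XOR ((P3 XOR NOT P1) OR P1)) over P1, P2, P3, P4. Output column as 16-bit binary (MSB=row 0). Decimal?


Formula: ((P1 AND (P2 OR P4)) XOR ((P3 XOR NOT P1) OR P1)) over P1, P2, P3, P4 (16 rows)
Evaluate each row (bits = P1,P2,P3,P4, MSB first):
  row 0 [0000]: ((0 AND (0 OR 0)) XOR ((0 XOR NOT 0) OR 0)) -> 1
  row 1 [0001]: ((0 AND (0 OR 1)) XOR ((0 XOR NOT 0) OR 0)) -> 1
  row 2 [0010]: ((0 AND (0 OR 0)) XOR ((1 XOR NOT 0) OR 0)) -> 0
  row 3 [0011]: ((0 AND (0 OR 1)) XOR ((1 XOR NOT 0) OR 0)) -> 0
  row 4 [0100]: ((0 AND (1 OR 0)) XOR ((0 XOR NOT 0) OR 0)) -> 1
  row 5 [0101]: ((0 AND (1 OR 1)) XOR ((0 XOR NOT 0) OR 0)) -> 1
  row 6 [0110]: ((0 AND (1 OR 0)) XOR ((1 XOR NOT 0) OR 0)) -> 0
  row 7 [0111]: ((0 AND (1 OR 1)) XOR ((1 XOR NOT 0) OR 0)) -> 0
  row 8 [1000]: ((1 AND (0 OR 0)) XOR ((0 XOR NOT 1) OR 1)) -> 1
  row 9 [1001]: ((1 AND (0 OR 1)) XOR ((0 XOR NOT 1) OR 1)) -> 0
  row 10 [1010]: ((1 AND (0 OR 0)) XOR ((1 XOR NOT 1) OR 1)) -> 1
  row 11 [1011]: ((1 AND (0 OR 1)) XOR ((1 XOR NOT 1) OR 1)) -> 0
  row 12 [1100]: ((1 AND (1 OR 0)) XOR ((0 XOR NOT 1) OR 1)) -> 0
  row 13 [1101]: ((1 AND (1 OR 1)) XOR ((0 XOR NOT 1) OR 1)) -> 0
  row 14 [1110]: ((1 AND (1 OR 0)) XOR ((1 XOR NOT 1) OR 1)) -> 0
  row 15 [1111]: ((1 AND (1 OR 1)) XOR ((1 XOR NOT 1) OR 1)) -> 0
Full result column, 4 rows per line (P1,P2 fixed per line; P3,P4 runs 00..11 left to right):
  rows 0-3 [P1,P2=00]: 1100  = hex C
  rows 4-7 [P1,P2=01]: 1100  = hex C
  rows 8-11 [P1,P2=10]: 1010  = hex A
  rows 12-15 [P1,P2=11]: 0000  = hex 0
Output column (row 0 .. row 15) = 1100110010100000
Output column grouped in 4s = 1100 1100 1010 0000 = 0xCCA0
Convert to decimal digit by digit (value = value*16 + digit):
  C -> 12
  12*16 + 12 (C) = 204
  204*16 + 10 (A) = 3274
  3274*16 + 0 = 52384
Decimal = 52384

52384


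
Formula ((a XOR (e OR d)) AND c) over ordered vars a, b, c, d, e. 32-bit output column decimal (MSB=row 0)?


Formula: ((a XOR (e OR d)) AND c) over a, b, c, d, e (32 rows)
Evaluate each row (bits = a,b,c,d,e, MSB first):
  row 0 [00000]: ((0 XOR (0 OR 0)) AND 0) -> 0
  row 1 [00001]: ((0 XOR (1 OR 0)) AND 0) -> 0
  row 2 [00010]: ((0 XOR (0 OR 1)) AND 0) -> 0
  row 3 [00011]: ((0 XOR (1 OR 1)) AND 0) -> 0
  row 4 [00100]: ((0 XOR (0 OR 0)) AND 1) -> 0
  row 5 [00101]: ((0 XOR (1 OR 0)) AND 1) -> 1
  row 6 [00110]: ((0 XOR (0 OR 1)) AND 1) -> 1
  row 7 [00111]: ((0 XOR (1 OR 1)) AND 1) -> 1
  row 8 [01000]: ((0 XOR (0 OR 0)) AND 0) -> 0
  row 9 [01001]: ((0 XOR (1 OR 0)) AND 0) -> 0
  row 10 [01010]: ((0 XOR (0 OR 1)) AND 0) -> 0
  row 11 [01011]: ((0 XOR (1 OR 1)) AND 0) -> 0
  row 12 [01100]: ((0 XOR (0 OR 0)) AND 1) -> 0
  row 13 [01101]: ((0 XOR (1 OR 0)) AND 1) -> 1
  row 14 [01110]: ((0 XOR (0 OR 1)) AND 1) -> 1
  row 15 [01111]: ((0 XOR (1 OR 1)) AND 1) -> 1
  row 16 [10000]: ((1 XOR (0 OR 0)) AND 0) -> 0
  row 17 [10001]: ((1 XOR (1 OR 0)) AND 0) -> 0
  row 18 [10010]: ((1 XOR (0 OR 1)) AND 0) -> 0
  row 19 [10011]: ((1 XOR (1 OR 1)) AND 0) -> 0
  row 20 [10100]: ((1 XOR (0 OR 0)) AND 1) -> 1
  row 21 [10101]: ((1 XOR (1 OR 0)) AND 1) -> 0
  row 22 [10110]: ((1 XOR (0 OR 1)) AND 1) -> 0
  row 23 [10111]: ((1 XOR (1 OR 1)) AND 1) -> 0
  row 24 [11000]: ((1 XOR (0 OR 0)) AND 0) -> 0
  row 25 [11001]: ((1 XOR (1 OR 0)) AND 0) -> 0
  row 26 [11010]: ((1 XOR (0 OR 1)) AND 0) -> 0
  row 27 [11011]: ((1 XOR (1 OR 1)) AND 0) -> 0
  row 28 [11100]: ((1 XOR (0 OR 0)) AND 1) -> 1
  row 29 [11101]: ((1 XOR (1 OR 0)) AND 1) -> 0
  row 30 [11110]: ((1 XOR (0 OR 1)) AND 1) -> 0
  row 31 [11111]: ((1 XOR (1 OR 1)) AND 1) -> 0
Full result column, 4 rows per line (a,b,c fixed per line; d,e runs 00..11 left to right):
  rows 0-3 [a,b,c=000]: 0000  = hex 0
  rows 4-7 [a,b,c=001]: 0111  = hex 7
  rows 8-11 [a,b,c=010]: 0000  = hex 0
  rows 12-15 [a,b,c=011]: 0111  = hex 7
  rows 16-19 [a,b,c=100]: 0000  = hex 0
  rows 20-23 [a,b,c=101]: 1000  = hex 8
  rows 24-27 [a,b,c=110]: 0000  = hex 0
  rows 28-31 [a,b,c=111]: 1000  = hex 8
Output column (row 0 .. row 31) = 00000111000001110000100000001000
Output column grouped in 4s = 0000 0111 0000 0111 0000 1000 0000 1000 = 0x07070808
Convert to decimal digit by digit (value = value*16 + digit):
  0 -> 0
  0*16 + 7 = 7
  7*16 + 0 = 112
  112*16 + 7 = 1799
  1799*16 + 0 = 28784
  28784*16 + 8 = 460552
  460552*16 + 0 = 7368832
  7368832*16 + 8 = 117901320
Decimal = 117901320

117901320


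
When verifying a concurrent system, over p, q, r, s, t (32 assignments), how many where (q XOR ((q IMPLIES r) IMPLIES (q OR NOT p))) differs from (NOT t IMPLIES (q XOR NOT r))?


F1 = (q XOR ((q IMPLIES r) IMPLIES (q OR NOT p)))
F2 = (NOT t IMPLIES (q XOR NOT r))
Evaluate both on each of 32 rows (bits = p,q,r,s,t):
  row 0 [00000]: F1=1 F2=1 -> 0
  row 1 [00001]: F1=1 F2=1 -> 0
  row 2 [00010]: F1=1 F2=1 -> 0
  row 3 [00011]: F1=1 F2=1 -> 0
  row 4 [00100]: F1=1 F2=0 (differ) -> 1
  row 5 [00101]: F1=1 F2=1 -> 0
  row 6 [00110]: F1=1 F2=0 (differ) -> 1
  row 7 [00111]: F1=1 F2=1 -> 0
  row 8 [01000]: F1=0 F2=0 -> 0
  row 9 [01001]: F1=0 F2=1 (differ) -> 1
  row 10 [01010]: F1=0 F2=0 -> 0
  row 11 [01011]: F1=0 F2=1 (differ) -> 1
  row 12 [01100]: F1=0 F2=1 (differ) -> 1
  row 13 [01101]: F1=0 F2=1 (differ) -> 1
  row 14 [01110]: F1=0 F2=1 (differ) -> 1
  row 15 [01111]: F1=0 F2=1 (differ) -> 1
  row 16 [10000]: F1=0 F2=1 (differ) -> 1
  row 17 [10001]: F1=0 F2=1 (differ) -> 1
  row 18 [10010]: F1=0 F2=1 (differ) -> 1
  row 19 [10011]: F1=0 F2=1 (differ) -> 1
  row 20 [10100]: F1=0 F2=0 -> 0
  row 21 [10101]: F1=0 F2=1 (differ) -> 1
  row 22 [10110]: F1=0 F2=0 -> 0
  row 23 [10111]: F1=0 F2=1 (differ) -> 1
  row 24 [11000]: F1=0 F2=0 -> 0
  row 25 [11001]: F1=0 F2=1 (differ) -> 1
  row 26 [11010]: F1=0 F2=0 -> 0
  row 27 [11011]: F1=0 F2=1 (differ) -> 1
  row 28 [11100]: F1=0 F2=1 (differ) -> 1
  row 29 [11101]: F1=0 F2=1 (differ) -> 1
  row 30 [11110]: F1=0 F2=1 (differ) -> 1
  row 31 [11111]: F1=0 F2=1 (differ) -> 1
Full result column, 8 rows per line (p,q fixed per line; r,s,t runs 000..111 left to right):
  rows 0-7 [p,q=00]: 00001010  (ones: 2)
  rows 8-15 [p,q=01]: 01011111  (ones: 6)
  rows 16-23 [p,q=10]: 11110101  (ones: 6)
  rows 24-31 [p,q=11]: 01011111  (ones: 6)
Disagreements = 2+6+6+6 = 20

20


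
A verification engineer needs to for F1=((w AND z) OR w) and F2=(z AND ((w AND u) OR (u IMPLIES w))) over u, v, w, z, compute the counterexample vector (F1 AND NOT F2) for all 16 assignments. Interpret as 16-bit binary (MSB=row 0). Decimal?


F1 = ((w AND z) OR w)
F2 = (z AND ((w AND u) OR (u IMPLIES w)))
Counterexample to F1=>F2 is where F1=1 and F2=0.
Evaluate each row (bits = u,v,w,z, MSB first):
  row 0 [0000]: F1=0 F2=0 -> F1&~F2 -> 0
  row 1 [0001]: F1=0 F2=1 -> F1&~F2 -> 0
  row 2 [0010]: F1=1 F2=0 -> F1&~F2 -> 1
  row 3 [0011]: F1=1 F2=1 -> F1&~F2 -> 0
  row 4 [0100]: F1=0 F2=0 -> F1&~F2 -> 0
  row 5 [0101]: F1=0 F2=1 -> F1&~F2 -> 0
  row 6 [0110]: F1=1 F2=0 -> F1&~F2 -> 1
  row 7 [0111]: F1=1 F2=1 -> F1&~F2 -> 0
  row 8 [1000]: F1=0 F2=0 -> F1&~F2 -> 0
  row 9 [1001]: F1=0 F2=0 -> F1&~F2 -> 0
  row 10 [1010]: F1=1 F2=0 -> F1&~F2 -> 1
  row 11 [1011]: F1=1 F2=1 -> F1&~F2 -> 0
  row 12 [1100]: F1=0 F2=0 -> F1&~F2 -> 0
  row 13 [1101]: F1=0 F2=0 -> F1&~F2 -> 0
  row 14 [1110]: F1=1 F2=0 -> F1&~F2 -> 1
  row 15 [1111]: F1=1 F2=1 -> F1&~F2 -> 0
Full result column, 4 rows per line (u,v fixed per line; w,z runs 00..11 left to right):
  rows 0-3 [u,v=00]: 0010  = hex 2
  rows 4-7 [u,v=01]: 0010  = hex 2
  rows 8-11 [u,v=10]: 0010  = hex 2
  rows 12-15 [u,v=11]: 0010  = hex 2
Counterexample vector (row 0 .. row 15) = 0010001000100010
Output column grouped in 4s = 0010 0010 0010 0010 = 0x2222
Convert to decimal digit by digit (value = value*16 + digit):
  2 -> 2
  2*16 + 2 = 34
  34*16 + 2 = 546
  546*16 + 2 = 8738
Decimal = 8738

8738


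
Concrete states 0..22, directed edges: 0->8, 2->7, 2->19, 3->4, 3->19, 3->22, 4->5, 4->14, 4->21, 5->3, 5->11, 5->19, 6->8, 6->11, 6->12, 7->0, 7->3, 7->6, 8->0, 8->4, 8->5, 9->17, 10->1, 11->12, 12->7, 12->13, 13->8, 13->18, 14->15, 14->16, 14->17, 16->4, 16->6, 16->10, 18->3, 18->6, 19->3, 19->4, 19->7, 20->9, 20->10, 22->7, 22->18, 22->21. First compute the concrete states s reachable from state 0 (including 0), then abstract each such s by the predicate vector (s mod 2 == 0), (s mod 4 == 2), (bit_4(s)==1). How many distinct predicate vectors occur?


BFS from 0:
Concrete reachable: {0, 1, 3, 4, 5, 6, 7, 8, 10, 11, 12, 13, 14, 15, 16, 17, 18, 19, 21, 22}
Abstract via predicates (s mod 2 == 0), (s mod 4 == 2), (bit_4(s)==1):
  (0,0,0) <- {1, 3, 5, 7, 11, 13, 15}
  (0,0,1) <- {17, 19, 21}
  (1,0,0) <- {0, 4, 8, 12}
  (1,0,1) <- {16}
  (1,1,0) <- {6, 10, 14}
  (1,1,1) <- {18, 22}
Distinct abstract states = 6

6


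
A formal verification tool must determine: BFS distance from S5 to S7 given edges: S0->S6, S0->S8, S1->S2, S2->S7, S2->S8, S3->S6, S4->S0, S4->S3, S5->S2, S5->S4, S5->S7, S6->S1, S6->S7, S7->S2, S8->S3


BFS layer-by-layer from S5:
  dist 0: {S5}
  dist 1: {S2, S4, S7}
  -> S7 reached at distance 1
Shortest path length = 1

1


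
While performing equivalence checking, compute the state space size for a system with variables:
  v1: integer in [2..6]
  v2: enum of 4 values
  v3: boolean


State space = product of domain sizes of all variables.
Domain sizes:
  v1 (integer in [2..6]): 5
  v2 (enum of 4 values): 4
  v3 (boolean): 2
Product = 5 * 4 * 2 = 40

40


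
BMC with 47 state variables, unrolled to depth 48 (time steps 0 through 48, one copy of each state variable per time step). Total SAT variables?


BMC unrolls to depth k, creating one copy of each state var for steps 0..k.
Step count = 48 + 1 = 49 (steps 0 through 48)
Vars per step = 47
Total = 47 * 49 = 2303

2303


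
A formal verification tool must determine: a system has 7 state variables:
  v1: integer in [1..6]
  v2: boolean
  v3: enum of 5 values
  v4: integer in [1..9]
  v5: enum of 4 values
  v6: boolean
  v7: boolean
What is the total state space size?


State space = product of domain sizes of all variables.
Domain sizes:
  v1 (integer in [1..6]): 6
  v2 (boolean): 2
  v3 (enum of 5 values): 5
  v4 (integer in [1..9]): 9
  v5 (enum of 4 values): 4
  v6 (boolean): 2
  v7 (boolean): 2
Product = 6 * 2 * 5 * 9 * 4 * 2 * 2 = 8640

8640


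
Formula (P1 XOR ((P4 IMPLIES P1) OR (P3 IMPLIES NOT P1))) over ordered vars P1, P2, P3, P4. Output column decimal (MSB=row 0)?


Formula: (P1 XOR ((P4 IMPLIES P1) OR (P3 IMPLIES NOT P1))) over P1, P2, P3, P4 (16 rows)
Evaluate each row (bits = P1,P2,P3,P4, MSB first):
  row 0 [0000]: (0 XOR ((0 IMPLIES 0) OR (0 IMPLIES NOT 0))) -> 1
  row 1 [0001]: (0 XOR ((1 IMPLIES 0) OR (0 IMPLIES NOT 0))) -> 1
  row 2 [0010]: (0 XOR ((0 IMPLIES 0) OR (1 IMPLIES NOT 0))) -> 1
  row 3 [0011]: (0 XOR ((1 IMPLIES 0) OR (1 IMPLIES NOT 0))) -> 1
  row 4 [0100]: (0 XOR ((0 IMPLIES 0) OR (0 IMPLIES NOT 0))) -> 1
  row 5 [0101]: (0 XOR ((1 IMPLIES 0) OR (0 IMPLIES NOT 0))) -> 1
  row 6 [0110]: (0 XOR ((0 IMPLIES 0) OR (1 IMPLIES NOT 0))) -> 1
  row 7 [0111]: (0 XOR ((1 IMPLIES 0) OR (1 IMPLIES NOT 0))) -> 1
  row 8 [1000]: (1 XOR ((0 IMPLIES 1) OR (0 IMPLIES NOT 1))) -> 0
  row 9 [1001]: (1 XOR ((1 IMPLIES 1) OR (0 IMPLIES NOT 1))) -> 0
  row 10 [1010]: (1 XOR ((0 IMPLIES 1) OR (1 IMPLIES NOT 1))) -> 0
  row 11 [1011]: (1 XOR ((1 IMPLIES 1) OR (1 IMPLIES NOT 1))) -> 0
  row 12 [1100]: (1 XOR ((0 IMPLIES 1) OR (0 IMPLIES NOT 1))) -> 0
  row 13 [1101]: (1 XOR ((1 IMPLIES 1) OR (0 IMPLIES NOT 1))) -> 0
  row 14 [1110]: (1 XOR ((0 IMPLIES 1) OR (1 IMPLIES NOT 1))) -> 0
  row 15 [1111]: (1 XOR ((1 IMPLIES 1) OR (1 IMPLIES NOT 1))) -> 0
Full result column, 4 rows per line (P1,P2 fixed per line; P3,P4 runs 00..11 left to right):
  rows 0-3 [P1,P2=00]: 1111  = hex F
  rows 4-7 [P1,P2=01]: 1111  = hex F
  rows 8-11 [P1,P2=10]: 0000  = hex 0
  rows 12-15 [P1,P2=11]: 0000  = hex 0
Output column (row 0 .. row 15) = 1111111100000000
Output column grouped in 4s = 1111 1111 0000 0000 = 0xFF00
Convert to decimal digit by digit (value = value*16 + digit):
  F -> 15
  15*16 + 15 (F) = 255
  255*16 + 0 = 4080
  4080*16 + 0 = 65280
Decimal = 65280

65280


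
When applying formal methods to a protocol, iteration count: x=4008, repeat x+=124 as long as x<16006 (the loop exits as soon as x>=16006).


Step 1: x goes from 4008 toward 16006 by 124; the body runs while x<16006, so iterations = ceil((bound-start)/step)
Step 2: Distance=11998
Step 3: ceil(11998/124)=97

97


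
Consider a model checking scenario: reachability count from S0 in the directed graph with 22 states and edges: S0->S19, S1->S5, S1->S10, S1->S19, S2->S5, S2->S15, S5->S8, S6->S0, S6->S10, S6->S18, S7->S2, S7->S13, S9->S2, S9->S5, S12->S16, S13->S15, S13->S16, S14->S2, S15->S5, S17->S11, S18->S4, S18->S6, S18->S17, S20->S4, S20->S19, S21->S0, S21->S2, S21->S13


BFS from S0:
  layer 0: {S0}
  layer 1: {S19}
Reachable set: {S0, S19}
Count = 2

2


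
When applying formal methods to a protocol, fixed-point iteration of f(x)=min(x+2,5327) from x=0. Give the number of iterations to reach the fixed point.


Step 1: x=0, cap=5327, increment=2
Step 2: x grows by 2 each step until capped at 5327; fixed point is x=5327
Step 3: iterations = ceil(5327/2) = 2664

2664


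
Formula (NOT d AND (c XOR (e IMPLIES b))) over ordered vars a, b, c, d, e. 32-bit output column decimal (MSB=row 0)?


Formula: (NOT d AND (c XOR (e IMPLIES b))) over a, b, c, d, e (32 rows)
Evaluate each row (bits = a,b,c,d,e, MSB first):
  row 0 [00000]: (NOT 0 AND (0 XOR (0 IMPLIES 0))) -> 1
  row 1 [00001]: (NOT 0 AND (0 XOR (1 IMPLIES 0))) -> 0
  row 2 [00010]: (NOT 1 AND (0 XOR (0 IMPLIES 0))) -> 0
  row 3 [00011]: (NOT 1 AND (0 XOR (1 IMPLIES 0))) -> 0
  row 4 [00100]: (NOT 0 AND (1 XOR (0 IMPLIES 0))) -> 0
  row 5 [00101]: (NOT 0 AND (1 XOR (1 IMPLIES 0))) -> 1
  row 6 [00110]: (NOT 1 AND (1 XOR (0 IMPLIES 0))) -> 0
  row 7 [00111]: (NOT 1 AND (1 XOR (1 IMPLIES 0))) -> 0
  row 8 [01000]: (NOT 0 AND (0 XOR (0 IMPLIES 1))) -> 1
  row 9 [01001]: (NOT 0 AND (0 XOR (1 IMPLIES 1))) -> 1
  row 10 [01010]: (NOT 1 AND (0 XOR (0 IMPLIES 1))) -> 0
  row 11 [01011]: (NOT 1 AND (0 XOR (1 IMPLIES 1))) -> 0
  row 12 [01100]: (NOT 0 AND (1 XOR (0 IMPLIES 1))) -> 0
  row 13 [01101]: (NOT 0 AND (1 XOR (1 IMPLIES 1))) -> 0
  row 14 [01110]: (NOT 1 AND (1 XOR (0 IMPLIES 1))) -> 0
  row 15 [01111]: (NOT 1 AND (1 XOR (1 IMPLIES 1))) -> 0
  row 16 [10000]: (NOT 0 AND (0 XOR (0 IMPLIES 0))) -> 1
  row 17 [10001]: (NOT 0 AND (0 XOR (1 IMPLIES 0))) -> 0
  row 18 [10010]: (NOT 1 AND (0 XOR (0 IMPLIES 0))) -> 0
  row 19 [10011]: (NOT 1 AND (0 XOR (1 IMPLIES 0))) -> 0
  row 20 [10100]: (NOT 0 AND (1 XOR (0 IMPLIES 0))) -> 0
  row 21 [10101]: (NOT 0 AND (1 XOR (1 IMPLIES 0))) -> 1
  row 22 [10110]: (NOT 1 AND (1 XOR (0 IMPLIES 0))) -> 0
  row 23 [10111]: (NOT 1 AND (1 XOR (1 IMPLIES 0))) -> 0
  row 24 [11000]: (NOT 0 AND (0 XOR (0 IMPLIES 1))) -> 1
  row 25 [11001]: (NOT 0 AND (0 XOR (1 IMPLIES 1))) -> 1
  row 26 [11010]: (NOT 1 AND (0 XOR (0 IMPLIES 1))) -> 0
  row 27 [11011]: (NOT 1 AND (0 XOR (1 IMPLIES 1))) -> 0
  row 28 [11100]: (NOT 0 AND (1 XOR (0 IMPLIES 1))) -> 0
  row 29 [11101]: (NOT 0 AND (1 XOR (1 IMPLIES 1))) -> 0
  row 30 [11110]: (NOT 1 AND (1 XOR (0 IMPLIES 1))) -> 0
  row 31 [11111]: (NOT 1 AND (1 XOR (1 IMPLIES 1))) -> 0
Full result column, 4 rows per line (a,b,c fixed per line; d,e runs 00..11 left to right):
  rows 0-3 [a,b,c=000]: 1000  = hex 8
  rows 4-7 [a,b,c=001]: 0100  = hex 4
  rows 8-11 [a,b,c=010]: 1100  = hex C
  rows 12-15 [a,b,c=011]: 0000  = hex 0
  rows 16-19 [a,b,c=100]: 1000  = hex 8
  rows 20-23 [a,b,c=101]: 0100  = hex 4
  rows 24-27 [a,b,c=110]: 1100  = hex C
  rows 28-31 [a,b,c=111]: 0000  = hex 0
Output column (row 0 .. row 31) = 10000100110000001000010011000000
Output column grouped in 4s = 1000 0100 1100 0000 1000 0100 1100 0000 = 0x84C084C0
Convert to decimal digit by digit (value = value*16 + digit):
  8 -> 8
  8*16 + 4 = 132
  132*16 + 12 (C) = 2124
  2124*16 + 0 = 33984
  33984*16 + 8 = 543752
  543752*16 + 4 = 8700036
  8700036*16 + 12 (C) = 139200588
  139200588*16 + 0 = 2227209408
Decimal = 2227209408

2227209408


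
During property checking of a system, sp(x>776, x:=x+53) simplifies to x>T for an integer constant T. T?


Formula: sp(P, x:=E) = exists old_x. (x = E[old_x/x]) AND P[old_x/x] (old_x is the value of x before the assignment; eliminate old_x by solving x = E[old_x/x] for old_x)
Step 1: Precondition P: x>776, i.e. old_x > 776
Step 2: Assignment gives x = old_x + 53, so old_x = x - 53
Step 3: Substitute into P: x - 53 > 776
Step 4: Simplify: x > 776+53 = 829

829


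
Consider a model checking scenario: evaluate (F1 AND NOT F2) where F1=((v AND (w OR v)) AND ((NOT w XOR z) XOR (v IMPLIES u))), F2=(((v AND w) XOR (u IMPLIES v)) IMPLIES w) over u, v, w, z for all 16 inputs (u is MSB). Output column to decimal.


F1 = ((v AND (w OR v)) AND ((NOT w XOR z) XOR (v IMPLIES u)))
F2 = (((v AND w) XOR (u IMPLIES v)) IMPLIES w)
Counterexample to F1=>F2 is where F1=1 and F2=0.
Evaluate each row (bits = u,v,w,z, MSB first):
  row 0 [0000]: F1=0 F2=0 -> F1&~F2 -> 0
  row 1 [0001]: F1=0 F2=0 -> F1&~F2 -> 0
  row 2 [0010]: F1=0 F2=1 -> F1&~F2 -> 0
  row 3 [0011]: F1=0 F2=1 -> F1&~F2 -> 0
  row 4 [0100]: F1=1 F2=0 -> F1&~F2 -> 1
  row 5 [0101]: F1=0 F2=0 -> F1&~F2 -> 0
  row 6 [0110]: F1=0 F2=1 -> F1&~F2 -> 0
  row 7 [0111]: F1=1 F2=1 -> F1&~F2 -> 0
  row 8 [1000]: F1=0 F2=1 -> F1&~F2 -> 0
  row 9 [1001]: F1=0 F2=1 -> F1&~F2 -> 0
  row 10 [1010]: F1=0 F2=1 -> F1&~F2 -> 0
  row 11 [1011]: F1=0 F2=1 -> F1&~F2 -> 0
  row 12 [1100]: F1=0 F2=0 -> F1&~F2 -> 0
  row 13 [1101]: F1=1 F2=0 -> F1&~F2 -> 1
  row 14 [1110]: F1=1 F2=1 -> F1&~F2 -> 0
  row 15 [1111]: F1=0 F2=1 -> F1&~F2 -> 0
Full result column, 4 rows per line (u,v fixed per line; w,z runs 00..11 left to right):
  rows 0-3 [u,v=00]: 0000  = hex 0
  rows 4-7 [u,v=01]: 1000  = hex 8
  rows 8-11 [u,v=10]: 0000  = hex 0
  rows 12-15 [u,v=11]: 0100  = hex 4
Counterexample vector (row 0 .. row 15) = 0000100000000100
Output column grouped in 4s = 0000 1000 0000 0100 = 0x0804
Convert to decimal digit by digit (value = value*16 + digit):
  0 -> 0
  0*16 + 8 = 8
  8*16 + 0 = 128
  128*16 + 4 = 2052
Decimal = 2052

2052


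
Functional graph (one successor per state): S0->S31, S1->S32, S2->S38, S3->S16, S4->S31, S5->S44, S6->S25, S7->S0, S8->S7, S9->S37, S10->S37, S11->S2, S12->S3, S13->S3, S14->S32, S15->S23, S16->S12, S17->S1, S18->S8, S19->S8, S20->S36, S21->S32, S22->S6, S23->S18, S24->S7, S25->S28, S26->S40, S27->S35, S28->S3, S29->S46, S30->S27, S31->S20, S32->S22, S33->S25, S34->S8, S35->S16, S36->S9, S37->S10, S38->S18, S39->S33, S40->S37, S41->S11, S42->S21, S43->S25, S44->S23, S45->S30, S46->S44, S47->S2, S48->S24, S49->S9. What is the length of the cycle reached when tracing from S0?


Trace from S0 until a state repeats:
  S0 -> S31 -> S20 -> S36 -> S9 -> S37 -> S10 -> S37
S37 first seen at step 5, revisited at step 7.
Cycle length = 7 - 5 = 2

2


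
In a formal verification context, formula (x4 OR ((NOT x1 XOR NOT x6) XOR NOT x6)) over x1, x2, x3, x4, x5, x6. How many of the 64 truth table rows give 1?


Formula: (x4 OR ((NOT x1 XOR NOT x6) XOR NOT x6)) over 6 vars (64 rows)
Evaluate each row (x1, x2, x3, x4, x5, x6 as bits, MSB first):
  row 0 [000000]: (0 OR ((NOT 0 XOR NOT 0) XOR NOT 0)) -> 1
  row 1 [000001]: (0 OR ((NOT 0 XOR NOT 1) XOR NOT 1)) -> 1
  row 2 [000010]: (0 OR ((NOT 0 XOR NOT 0) XOR NOT 0)) -> 1
  row 3 [000011]: (0 OR ((NOT 0 XOR NOT 1) XOR NOT 1)) -> 1
  row 4 [000100]: (1 OR ((NOT 0 XOR NOT 0) XOR NOT 0)) -> 1
  (every remaining row is evaluated the same way; all 64 results are listed next)
Full result column, 8 rows per line (x1,x2,x3 fixed per line; x4,x5,x6 runs 000..111 left to right):
  rows 0-7 [x1,x2,x3=000]: 11111111  (ones: 8)
  rows 8-15 [x1,x2,x3=001]: 11111111  (ones: 8)
  rows 16-23 [x1,x2,x3=010]: 11111111  (ones: 8)
  rows 24-31 [x1,x2,x3=011]: 11111111  (ones: 8)
  rows 32-39 [x1,x2,x3=100]: 00001111  (ones: 4)
  rows 40-47 [x1,x2,x3=101]: 00001111  (ones: 4)
  rows 48-55 [x1,x2,x3=110]: 00001111  (ones: 4)
  rows 56-63 [x1,x2,x3=111]: 00001111  (ones: 4)
Count of 1-rows = 8+8+8+8+4+4+4+4 = 48

48


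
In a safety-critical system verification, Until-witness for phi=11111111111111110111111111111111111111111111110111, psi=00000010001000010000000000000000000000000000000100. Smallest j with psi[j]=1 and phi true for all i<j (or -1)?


(phi U psi) at 0: need smallest j with psi[j]=1 and phi[i]=1 for all i in [0,j).
Scan from step 0:
  step 0: phi=1, psi=0 -> continue
  step 1: phi=1, psi=0 -> continue
  step 2: phi=1, psi=0 -> continue
  step 3: phi=1, psi=0 -> continue
  step 6: psi=1 and phi held for [0,6) -> witness found
Witness step = 6

6


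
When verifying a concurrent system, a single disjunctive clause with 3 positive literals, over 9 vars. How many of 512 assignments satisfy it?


Step 1: Total=2^9=512
Step 2: Unsat when all 3 false: 2^6=64
Step 3: Sat=512-64=448

448


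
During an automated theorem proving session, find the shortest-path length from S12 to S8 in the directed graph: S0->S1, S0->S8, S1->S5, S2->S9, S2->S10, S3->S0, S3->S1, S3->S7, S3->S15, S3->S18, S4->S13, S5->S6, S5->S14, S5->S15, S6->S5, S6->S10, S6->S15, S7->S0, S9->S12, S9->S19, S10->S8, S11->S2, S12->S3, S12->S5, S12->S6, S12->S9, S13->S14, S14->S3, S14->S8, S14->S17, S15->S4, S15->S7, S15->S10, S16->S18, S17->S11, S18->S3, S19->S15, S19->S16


BFS layer-by-layer from S12:
  dist 0: {S12}
  dist 1: {S3, S5, S6, S9}
  dist 2: {S0, S1, S7, S10, S14, S15, S18, S19}
  dist 3: {S4, S8, S16, S17}
  -> S8 reached at distance 3
Shortest path length = 3

3


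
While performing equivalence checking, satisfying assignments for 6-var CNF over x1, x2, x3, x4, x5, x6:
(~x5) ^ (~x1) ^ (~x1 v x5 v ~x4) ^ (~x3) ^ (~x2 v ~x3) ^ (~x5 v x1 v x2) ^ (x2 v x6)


CNF with 7 clauses over 6 vars (64 assignments).
An assignment satisfies CNF iff every clause has >=1 true literal.
Check each row (bits = x1,x2,x3,x4,x5,x6; clause T/F shown):
  row 0 [000000]: clauses=TTTTTTF -> 0
  row 1 [000001]: clauses=TTTTTTT -> 1
  row 2 [000010]: clauses=FTTTTFF -> 0
  row 3 [000011]: clauses=FTTTTFT -> 0
  row 4 [000100]: clauses=TTTTTTF -> 0
  (every remaining row is evaluated the same way; all 64 results are listed next)
Full result column, 8 rows per line (x1,x2,x3 fixed per line; x4,x5,x6 runs 000..111 left to right):
  rows 0-7 [x1,x2,x3=000]: 01000100  (ones: 2)
  rows 8-15 [x1,x2,x3=001]: 00000000  (ones: 0)
  rows 16-23 [x1,x2,x3=010]: 11001100  (ones: 4)
  rows 24-31 [x1,x2,x3=011]: 00000000  (ones: 0)
  rows 32-39 [x1,x2,x3=100]: 00000000  (ones: 0)
  rows 40-47 [x1,x2,x3=101]: 00000000  (ones: 0)
  rows 48-55 [x1,x2,x3=110]: 00000000  (ones: 0)
  rows 56-63 [x1,x2,x3=111]: 00000000  (ones: 0)
Satisfying assignments = 2+0+4+0+0+0+0+0 = 6

6


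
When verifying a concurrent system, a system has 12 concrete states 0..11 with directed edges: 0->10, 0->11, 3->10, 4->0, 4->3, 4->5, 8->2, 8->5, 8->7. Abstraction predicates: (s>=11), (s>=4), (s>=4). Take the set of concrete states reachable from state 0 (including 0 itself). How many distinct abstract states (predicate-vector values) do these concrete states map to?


BFS from 0:
Concrete reachable: {0, 10, 11}
Abstract via predicates (s>=11), (s>=4), (s>=4):
  (0,0,0) <- {0}
  (0,1,1) <- {10}
  (1,1,1) <- {11}
Distinct abstract states = 3

3


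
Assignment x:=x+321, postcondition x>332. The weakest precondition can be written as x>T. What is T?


Formula: wp(x:=E, P) = P[E/x] (substitute E for x in postcondition)
Step 1: Postcondition: x>332
Step 2: Substitute x+321 for x: x+321>332
Step 3: Solve for x: x > 332-321 = 11

11


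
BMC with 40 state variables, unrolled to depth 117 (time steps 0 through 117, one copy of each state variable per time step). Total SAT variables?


BMC unrolls to depth k, creating one copy of each state var for steps 0..k.
Step count = 117 + 1 = 118 (steps 0 through 117)
Vars per step = 40
Total = 40 * 118 = 4720

4720


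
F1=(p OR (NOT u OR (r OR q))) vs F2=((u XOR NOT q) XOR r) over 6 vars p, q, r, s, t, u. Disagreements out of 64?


F1 = (p OR (NOT u OR (r OR q)))
F2 = ((u XOR NOT q) XOR r)
Evaluate both on each of 64 rows (bits = p,q,r,s,t,u):
  row 0 [000000]: F1=1 F2=1 -> 0
  row 1 [000001]: F1=0 F2=0 -> 0
  row 2 [000010]: F1=1 F2=1 -> 0
  row 3 [000011]: F1=0 F2=0 -> 0
  row 4 [000100]: F1=1 F2=1 -> 0
  (every remaining row is evaluated the same way; all 64 results are listed next)
Full result column, 8 rows per line (p,q,r fixed per line; s,t,u runs 000..111 left to right):
  rows 0-7 [p,q,r=000]: 00000000  (ones: 0)
  rows 8-15 [p,q,r=001]: 10101010  (ones: 4)
  rows 16-23 [p,q,r=010]: 10101010  (ones: 4)
  rows 24-31 [p,q,r=011]: 01010101  (ones: 4)
  rows 32-39 [p,q,r=100]: 01010101  (ones: 4)
  rows 40-47 [p,q,r=101]: 10101010  (ones: 4)
  rows 48-55 [p,q,r=110]: 10101010  (ones: 4)
  rows 56-63 [p,q,r=111]: 01010101  (ones: 4)
Disagreements = 0+4+4+4+4+4+4+4 = 28

28


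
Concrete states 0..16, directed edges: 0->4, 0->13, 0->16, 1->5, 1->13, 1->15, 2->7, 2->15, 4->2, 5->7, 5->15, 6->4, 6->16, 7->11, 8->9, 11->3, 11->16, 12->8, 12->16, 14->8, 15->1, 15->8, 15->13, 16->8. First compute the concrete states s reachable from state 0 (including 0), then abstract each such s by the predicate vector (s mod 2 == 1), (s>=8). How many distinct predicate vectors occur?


BFS from 0:
Concrete reachable: {0, 1, 2, 3, 4, 5, 7, 8, 9, 11, 13, 15, 16}
Abstract via predicates (s mod 2 == 1), (s>=8):
  (0,0) <- {0, 2, 4}
  (0,1) <- {8, 16}
  (1,0) <- {1, 3, 5, 7}
  (1,1) <- {9, 11, 13, 15}
Distinct abstract states = 4

4


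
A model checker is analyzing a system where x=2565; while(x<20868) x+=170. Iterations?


Step 1: x goes from 2565 toward 20868 by 170; the body runs while x<20868, so iterations = ceil((bound-start)/step)
Step 2: Distance=18303
Step 3: ceil(18303/170)=108

108


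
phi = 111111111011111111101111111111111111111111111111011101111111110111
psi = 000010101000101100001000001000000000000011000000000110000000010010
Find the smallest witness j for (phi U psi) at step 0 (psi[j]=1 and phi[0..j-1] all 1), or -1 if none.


(phi U psi) at 0: need smallest j with psi[j]=1 and phi[i]=1 for all i in [0,j).
Scan from step 0:
  step 0: phi=1, psi=0 -> continue
  step 1: phi=1, psi=0 -> continue
  step 2: phi=1, psi=0 -> continue
  step 3: phi=1, psi=0 -> continue
  step 4: psi=1 and phi held for [0,4) -> witness found
Witness step = 4

4


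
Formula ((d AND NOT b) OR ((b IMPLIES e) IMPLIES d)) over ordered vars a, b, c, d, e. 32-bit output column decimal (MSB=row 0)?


Formula: ((d AND NOT b) OR ((b IMPLIES e) IMPLIES d)) over a, b, c, d, e (32 rows)
Evaluate each row (bits = a,b,c,d,e, MSB first):
  row 0 [00000]: ((0 AND NOT 0) OR ((0 IMPLIES 0) IMPLIES 0)) -> 0
  row 1 [00001]: ((0 AND NOT 0) OR ((0 IMPLIES 1) IMPLIES 0)) -> 0
  row 2 [00010]: ((1 AND NOT 0) OR ((0 IMPLIES 0) IMPLIES 1)) -> 1
  row 3 [00011]: ((1 AND NOT 0) OR ((0 IMPLIES 1) IMPLIES 1)) -> 1
  row 4 [00100]: ((0 AND NOT 0) OR ((0 IMPLIES 0) IMPLIES 0)) -> 0
  row 5 [00101]: ((0 AND NOT 0) OR ((0 IMPLIES 1) IMPLIES 0)) -> 0
  row 6 [00110]: ((1 AND NOT 0) OR ((0 IMPLIES 0) IMPLIES 1)) -> 1
  row 7 [00111]: ((1 AND NOT 0) OR ((0 IMPLIES 1) IMPLIES 1)) -> 1
  row 8 [01000]: ((0 AND NOT 1) OR ((1 IMPLIES 0) IMPLIES 0)) -> 1
  row 9 [01001]: ((0 AND NOT 1) OR ((1 IMPLIES 1) IMPLIES 0)) -> 0
  row 10 [01010]: ((1 AND NOT 1) OR ((1 IMPLIES 0) IMPLIES 1)) -> 1
  row 11 [01011]: ((1 AND NOT 1) OR ((1 IMPLIES 1) IMPLIES 1)) -> 1
  row 12 [01100]: ((0 AND NOT 1) OR ((1 IMPLIES 0) IMPLIES 0)) -> 1
  row 13 [01101]: ((0 AND NOT 1) OR ((1 IMPLIES 1) IMPLIES 0)) -> 0
  row 14 [01110]: ((1 AND NOT 1) OR ((1 IMPLIES 0) IMPLIES 1)) -> 1
  row 15 [01111]: ((1 AND NOT 1) OR ((1 IMPLIES 1) IMPLIES 1)) -> 1
  row 16 [10000]: ((0 AND NOT 0) OR ((0 IMPLIES 0) IMPLIES 0)) -> 0
  row 17 [10001]: ((0 AND NOT 0) OR ((0 IMPLIES 1) IMPLIES 0)) -> 0
  row 18 [10010]: ((1 AND NOT 0) OR ((0 IMPLIES 0) IMPLIES 1)) -> 1
  row 19 [10011]: ((1 AND NOT 0) OR ((0 IMPLIES 1) IMPLIES 1)) -> 1
  row 20 [10100]: ((0 AND NOT 0) OR ((0 IMPLIES 0) IMPLIES 0)) -> 0
  row 21 [10101]: ((0 AND NOT 0) OR ((0 IMPLIES 1) IMPLIES 0)) -> 0
  row 22 [10110]: ((1 AND NOT 0) OR ((0 IMPLIES 0) IMPLIES 1)) -> 1
  row 23 [10111]: ((1 AND NOT 0) OR ((0 IMPLIES 1) IMPLIES 1)) -> 1
  row 24 [11000]: ((0 AND NOT 1) OR ((1 IMPLIES 0) IMPLIES 0)) -> 1
  row 25 [11001]: ((0 AND NOT 1) OR ((1 IMPLIES 1) IMPLIES 0)) -> 0
  row 26 [11010]: ((1 AND NOT 1) OR ((1 IMPLIES 0) IMPLIES 1)) -> 1
  row 27 [11011]: ((1 AND NOT 1) OR ((1 IMPLIES 1) IMPLIES 1)) -> 1
  row 28 [11100]: ((0 AND NOT 1) OR ((1 IMPLIES 0) IMPLIES 0)) -> 1
  row 29 [11101]: ((0 AND NOT 1) OR ((1 IMPLIES 1) IMPLIES 0)) -> 0
  row 30 [11110]: ((1 AND NOT 1) OR ((1 IMPLIES 0) IMPLIES 1)) -> 1
  row 31 [11111]: ((1 AND NOT 1) OR ((1 IMPLIES 1) IMPLIES 1)) -> 1
Full result column, 4 rows per line (a,b,c fixed per line; d,e runs 00..11 left to right):
  rows 0-3 [a,b,c=000]: 0011  = hex 3
  rows 4-7 [a,b,c=001]: 0011  = hex 3
  rows 8-11 [a,b,c=010]: 1011  = hex B
  rows 12-15 [a,b,c=011]: 1011  = hex B
  rows 16-19 [a,b,c=100]: 0011  = hex 3
  rows 20-23 [a,b,c=101]: 0011  = hex 3
  rows 24-27 [a,b,c=110]: 1011  = hex B
  rows 28-31 [a,b,c=111]: 1011  = hex B
Output column (row 0 .. row 31) = 00110011101110110011001110111011
Output column grouped in 4s = 0011 0011 1011 1011 0011 0011 1011 1011 = 0x33BB33BB
Convert to decimal digit by digit (value = value*16 + digit):
  3 -> 3
  3*16 + 3 = 51
  51*16 + 11 (B) = 827
  827*16 + 11 (B) = 13243
  13243*16 + 3 = 211891
  211891*16 + 3 = 3390259
  3390259*16 + 11 (B) = 54244155
  54244155*16 + 11 (B) = 867906491
Decimal = 867906491

867906491


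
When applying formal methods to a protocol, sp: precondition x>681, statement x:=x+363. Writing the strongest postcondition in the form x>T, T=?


Formula: sp(P, x:=E) = exists old_x. (x = E[old_x/x]) AND P[old_x/x] (old_x is the value of x before the assignment; eliminate old_x by solving x = E[old_x/x] for old_x)
Step 1: Precondition P: x>681, i.e. old_x > 681
Step 2: Assignment gives x = old_x + 363, so old_x = x - 363
Step 3: Substitute into P: x - 363 > 681
Step 4: Simplify: x > 681+363 = 1044

1044


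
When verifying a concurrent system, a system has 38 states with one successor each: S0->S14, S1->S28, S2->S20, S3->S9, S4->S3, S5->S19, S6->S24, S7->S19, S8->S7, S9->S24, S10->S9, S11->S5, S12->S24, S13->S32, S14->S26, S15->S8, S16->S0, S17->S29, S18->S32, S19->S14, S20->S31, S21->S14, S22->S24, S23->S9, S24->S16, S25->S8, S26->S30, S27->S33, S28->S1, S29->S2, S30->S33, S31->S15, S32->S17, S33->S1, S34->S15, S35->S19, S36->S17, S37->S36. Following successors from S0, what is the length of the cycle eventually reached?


Trace from S0 until a state repeats:
  S0 -> S14 -> S26 -> S30 -> S33 -> S1 -> S28 -> S1
S1 first seen at step 5, revisited at step 7.
Cycle length = 7 - 5 = 2

2


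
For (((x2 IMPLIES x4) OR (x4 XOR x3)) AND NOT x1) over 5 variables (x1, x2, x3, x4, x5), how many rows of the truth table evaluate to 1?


Formula: (((x2 IMPLIES x4) OR (x4 XOR x3)) AND NOT x1) over 5 vars (32 rows)
Evaluate each row (x1, x2, x3, x4, x5 as bits, MSB first):
  row 0 [00000]: (((0 IMPLIES 0) OR (0 XOR 0)) AND NOT 0) -> 1
  row 1 [00001]: (((0 IMPLIES 0) OR (0 XOR 0)) AND NOT 0) -> 1
  row 2 [00010]: (((0 IMPLIES 1) OR (1 XOR 0)) AND NOT 0) -> 1
  row 3 [00011]: (((0 IMPLIES 1) OR (1 XOR 0)) AND NOT 0) -> 1
  row 4 [00100]: (((0 IMPLIES 0) OR (0 XOR 1)) AND NOT 0) -> 1
  row 5 [00101]: (((0 IMPLIES 0) OR (0 XOR 1)) AND NOT 0) -> 1
  row 6 [00110]: (((0 IMPLIES 1) OR (1 XOR 1)) AND NOT 0) -> 1
  row 7 [00111]: (((0 IMPLIES 1) OR (1 XOR 1)) AND NOT 0) -> 1
  row 8 [01000]: (((1 IMPLIES 0) OR (0 XOR 0)) AND NOT 0) -> 0
  row 9 [01001]: (((1 IMPLIES 0) OR (0 XOR 0)) AND NOT 0) -> 0
  row 10 [01010]: (((1 IMPLIES 1) OR (1 XOR 0)) AND NOT 0) -> 1
  row 11 [01011]: (((1 IMPLIES 1) OR (1 XOR 0)) AND NOT 0) -> 1
  row 12 [01100]: (((1 IMPLIES 0) OR (0 XOR 1)) AND NOT 0) -> 1
  row 13 [01101]: (((1 IMPLIES 0) OR (0 XOR 1)) AND NOT 0) -> 1
  row 14 [01110]: (((1 IMPLIES 1) OR (1 XOR 1)) AND NOT 0) -> 1
  row 15 [01111]: (((1 IMPLIES 1) OR (1 XOR 1)) AND NOT 0) -> 1
  row 16 [10000]: (((0 IMPLIES 0) OR (0 XOR 0)) AND NOT 1) -> 0
  row 17 [10001]: (((0 IMPLIES 0) OR (0 XOR 0)) AND NOT 1) -> 0
  row 18 [10010]: (((0 IMPLIES 1) OR (1 XOR 0)) AND NOT 1) -> 0
  row 19 [10011]: (((0 IMPLIES 1) OR (1 XOR 0)) AND NOT 1) -> 0
  row 20 [10100]: (((0 IMPLIES 0) OR (0 XOR 1)) AND NOT 1) -> 0
  row 21 [10101]: (((0 IMPLIES 0) OR (0 XOR 1)) AND NOT 1) -> 0
  row 22 [10110]: (((0 IMPLIES 1) OR (1 XOR 1)) AND NOT 1) -> 0
  row 23 [10111]: (((0 IMPLIES 1) OR (1 XOR 1)) AND NOT 1) -> 0
  row 24 [11000]: (((1 IMPLIES 0) OR (0 XOR 0)) AND NOT 1) -> 0
  row 25 [11001]: (((1 IMPLIES 0) OR (0 XOR 0)) AND NOT 1) -> 0
  row 26 [11010]: (((1 IMPLIES 1) OR (1 XOR 0)) AND NOT 1) -> 0
  row 27 [11011]: (((1 IMPLIES 1) OR (1 XOR 0)) AND NOT 1) -> 0
  row 28 [11100]: (((1 IMPLIES 0) OR (0 XOR 1)) AND NOT 1) -> 0
  row 29 [11101]: (((1 IMPLIES 0) OR (0 XOR 1)) AND NOT 1) -> 0
  row 30 [11110]: (((1 IMPLIES 1) OR (1 XOR 1)) AND NOT 1) -> 0
  row 31 [11111]: (((1 IMPLIES 1) OR (1 XOR 1)) AND NOT 1) -> 0
Full result column, 8 rows per line (x1,x2 fixed per line; x3,x4,x5 runs 000..111 left to right):
  rows 0-7 [x1,x2=00]: 11111111  (ones: 8)
  rows 8-15 [x1,x2=01]: 00111111  (ones: 6)
  rows 16-23 [x1,x2=10]: 00000000  (ones: 0)
  rows 24-31 [x1,x2=11]: 00000000  (ones: 0)
Count of 1-rows = 8+6+0+0 = 14

14


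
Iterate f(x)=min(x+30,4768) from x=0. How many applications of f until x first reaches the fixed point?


Step 1: x=0, cap=4768, increment=30
Step 2: x grows by 30 each step until capped at 4768; fixed point is x=4768
Step 3: iterations = ceil(4768/30) = 159

159


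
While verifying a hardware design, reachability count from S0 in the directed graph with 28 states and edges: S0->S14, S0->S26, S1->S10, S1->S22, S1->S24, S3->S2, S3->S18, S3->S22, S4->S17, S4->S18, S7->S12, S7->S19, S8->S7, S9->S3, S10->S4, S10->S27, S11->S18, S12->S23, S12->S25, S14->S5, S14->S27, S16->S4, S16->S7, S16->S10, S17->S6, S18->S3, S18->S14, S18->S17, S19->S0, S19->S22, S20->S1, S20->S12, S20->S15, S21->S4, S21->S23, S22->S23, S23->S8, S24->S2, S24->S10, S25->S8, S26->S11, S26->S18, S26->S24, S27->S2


BFS from S0:
  layer 0: {S0}
  layer 1: {S14, S26}
  layer 2: {S5, S11, S18, S24, S27}
  layer 3: {S2, S3, S10, S17}
  layer 4: {S4, S6, S22}
  layer 5: {S23}
  layer 6: {S8}
  layer 7: {S7}
  layer 8: {S12, S19}
  layer 9: {S25}
Reachable set: {S0, S2, S3, S4, S5, S6, S7, S8, S10, S11, S12, S14, S17, S18, S19, S22, S23, S24, S25, S26, S27}
Count = 21

21


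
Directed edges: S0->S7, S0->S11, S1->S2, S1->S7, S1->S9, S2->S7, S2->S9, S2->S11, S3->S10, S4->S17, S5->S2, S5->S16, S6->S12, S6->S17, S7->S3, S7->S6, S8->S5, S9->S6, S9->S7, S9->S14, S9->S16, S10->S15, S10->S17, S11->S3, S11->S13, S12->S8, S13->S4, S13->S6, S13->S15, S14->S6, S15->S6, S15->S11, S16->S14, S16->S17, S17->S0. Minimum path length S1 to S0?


BFS layer-by-layer from S1:
  dist 0: {S1}
  dist 1: {S2, S7, S9}
  dist 2: {S3, S6, S11, S14, S16}
  dist 3: {S10, S12, S13, S17}
  dist 4: {S0, S4, S8, S15}
  -> S0 reached at distance 4
Shortest path length = 4

4


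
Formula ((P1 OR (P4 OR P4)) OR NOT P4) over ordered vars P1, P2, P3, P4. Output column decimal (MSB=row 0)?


Formula: ((P1 OR (P4 OR P4)) OR NOT P4) over P1, P2, P3, P4 (16 rows)
Evaluate each row (bits = P1,P2,P3,P4, MSB first):
  row 0 [0000]: ((0 OR (0 OR 0)) OR NOT 0) -> 1
  row 1 [0001]: ((0 OR (1 OR 1)) OR NOT 1) -> 1
  row 2 [0010]: ((0 OR (0 OR 0)) OR NOT 0) -> 1
  row 3 [0011]: ((0 OR (1 OR 1)) OR NOT 1) -> 1
  row 4 [0100]: ((0 OR (0 OR 0)) OR NOT 0) -> 1
  row 5 [0101]: ((0 OR (1 OR 1)) OR NOT 1) -> 1
  row 6 [0110]: ((0 OR (0 OR 0)) OR NOT 0) -> 1
  row 7 [0111]: ((0 OR (1 OR 1)) OR NOT 1) -> 1
  row 8 [1000]: ((1 OR (0 OR 0)) OR NOT 0) -> 1
  row 9 [1001]: ((1 OR (1 OR 1)) OR NOT 1) -> 1
  row 10 [1010]: ((1 OR (0 OR 0)) OR NOT 0) -> 1
  row 11 [1011]: ((1 OR (1 OR 1)) OR NOT 1) -> 1
  row 12 [1100]: ((1 OR (0 OR 0)) OR NOT 0) -> 1
  row 13 [1101]: ((1 OR (1 OR 1)) OR NOT 1) -> 1
  row 14 [1110]: ((1 OR (0 OR 0)) OR NOT 0) -> 1
  row 15 [1111]: ((1 OR (1 OR 1)) OR NOT 1) -> 1
Full result column, 4 rows per line (P1,P2 fixed per line; P3,P4 runs 00..11 left to right):
  rows 0-3 [P1,P2=00]: 1111  = hex F
  rows 4-7 [P1,P2=01]: 1111  = hex F
  rows 8-11 [P1,P2=10]: 1111  = hex F
  rows 12-15 [P1,P2=11]: 1111  = hex F
Output column (row 0 .. row 15) = 1111111111111111
Output column grouped in 4s = 1111 1111 1111 1111 = 0xFFFF
Convert to decimal digit by digit (value = value*16 + digit):
  F -> 15
  15*16 + 15 (F) = 255
  255*16 + 15 (F) = 4095
  4095*16 + 15 (F) = 65535
Decimal = 65535

65535


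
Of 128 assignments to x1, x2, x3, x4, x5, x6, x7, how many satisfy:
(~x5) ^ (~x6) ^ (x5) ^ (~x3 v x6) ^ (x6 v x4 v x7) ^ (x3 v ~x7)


CNF with 6 clauses over 7 vars (128 assignments).
An assignment satisfies CNF iff every clause has >=1 true literal.
Check each row (bits = x1,x2,x3,x4,x5,x6,x7; clause T/F shown):
  row 0 [0000000]: clauses=TTFTFT -> 0
  row 1 [0000001]: clauses=TTFTTF -> 0
  row 2 [0000010]: clauses=TFFTTT -> 0
  row 3 [0000011]: clauses=TFFTTF -> 0
  row 4 [0000100]: clauses=FTTTFT -> 0
  (every remaining row is evaluated the same way; all 128 results are listed next)
Full result column, 8 rows per line (x1,x2,x3,x4 fixed per line; x5,x6,x7 runs 000..111 left to right):
  rows 0-7 [x1,x2,x3,x4=0000]: 00000000  (ones: 0)
  rows 8-15 [x1,x2,x3,x4=0001]: 00000000  (ones: 0)
  rows 16-23 [x1,x2,x3,x4=0010]: 00000000  (ones: 0)
  rows 24-31 [x1,x2,x3,x4=0011]: 00000000  (ones: 0)
  rows 32-39 [x1,x2,x3,x4=0100]: 00000000  (ones: 0)
  rows 40-47 [x1,x2,x3,x4=0101]: 00000000  (ones: 0)
  rows 48-55 [x1,x2,x3,x4=0110]: 00000000  (ones: 0)
  rows 56-63 [x1,x2,x3,x4=0111]: 00000000  (ones: 0)
  rows 64-71 [x1,x2,x3,x4=1000]: 00000000  (ones: 0)
  rows 72-79 [x1,x2,x3,x4=1001]: 00000000  (ones: 0)
  rows 80-87 [x1,x2,x3,x4=1010]: 00000000  (ones: 0)
  rows 88-95 [x1,x2,x3,x4=1011]: 00000000  (ones: 0)
  rows 96-103 [x1,x2,x3,x4=1100]: 00000000  (ones: 0)
  rows 104-111 [x1,x2,x3,x4=1101]: 00000000  (ones: 0)
  rows 112-119 [x1,x2,x3,x4=1110]: 00000000  (ones: 0)
  rows 120-127 [x1,x2,x3,x4=1111]: 00000000  (ones: 0)
Satisfying assignments = 0+0+0+0+0+0+0+0+0+0+0+0+0+0+0+0 = 0

0


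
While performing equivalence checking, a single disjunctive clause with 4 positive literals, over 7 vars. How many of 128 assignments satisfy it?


Step 1: Total=2^7=128
Step 2: Unsat when all 4 false: 2^3=8
Step 3: Sat=128-8=120

120


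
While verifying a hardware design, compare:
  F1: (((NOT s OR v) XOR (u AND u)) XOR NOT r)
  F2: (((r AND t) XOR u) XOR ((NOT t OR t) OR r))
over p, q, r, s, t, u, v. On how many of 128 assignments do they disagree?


F1 = (((NOT s OR v) XOR (u AND u)) XOR NOT r)
F2 = (((r AND t) XOR u) XOR ((NOT t OR t) OR r))
Evaluate both on each of 128 rows (bits = p,q,r,s,t,u,v):
  row 0 [0000000]: F1=0 F2=1 (differ) -> 1
  row 1 [0000001]: F1=0 F2=1 (differ) -> 1
  row 2 [0000010]: F1=1 F2=0 (differ) -> 1
  row 3 [0000011]: F1=1 F2=0 (differ) -> 1
  row 4 [0000100]: F1=0 F2=1 (differ) -> 1
  (every remaining row is evaluated the same way; all 128 results are listed next)
Full result column, 8 rows per line (p,q,r,s fixed per line; t,u,v runs 000..111 left to right):
  rows 0-7 [p,q,r,s=0000]: 11111111  (ones: 8)
  rows 8-15 [p,q,r,s=0001]: 01010101  (ones: 4)
  rows 16-23 [p,q,r,s=0010]: 00001111  (ones: 4)
  rows 24-31 [p,q,r,s=0011]: 10100101  (ones: 4)
  rows 32-39 [p,q,r,s=0100]: 11111111  (ones: 8)
  rows 40-47 [p,q,r,s=0101]: 01010101  (ones: 4)
  rows 48-55 [p,q,r,s=0110]: 00001111  (ones: 4)
  rows 56-63 [p,q,r,s=0111]: 10100101  (ones: 4)
  rows 64-71 [p,q,r,s=1000]: 11111111  (ones: 8)
  rows 72-79 [p,q,r,s=1001]: 01010101  (ones: 4)
  rows 80-87 [p,q,r,s=1010]: 00001111  (ones: 4)
  rows 88-95 [p,q,r,s=1011]: 10100101  (ones: 4)
  rows 96-103 [p,q,r,s=1100]: 11111111  (ones: 8)
  rows 104-111 [p,q,r,s=1101]: 01010101  (ones: 4)
  rows 112-119 [p,q,r,s=1110]: 00001111  (ones: 4)
  rows 120-127 [p,q,r,s=1111]: 10100101  (ones: 4)
Disagreements = 8+4+4+4+8+4+4+4+8+4+4+4+8+4+4+4 = 80

80
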